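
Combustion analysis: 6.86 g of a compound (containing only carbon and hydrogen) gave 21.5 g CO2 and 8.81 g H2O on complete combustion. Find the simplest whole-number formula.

CH2

mol C = 21.5 / 44.01 = 0.4885; mass C = 0.4885 × 12.01 = 5.867 g
mol H = 2 × (8.81 / 18.02) = 0.9778; mass H = 0.9778 × 1.008 = 0.9856 g
Ratios (÷ 0.4885): C 1.000, H 2.002
→ CH2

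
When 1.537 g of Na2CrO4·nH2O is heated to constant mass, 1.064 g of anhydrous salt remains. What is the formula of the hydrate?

Mass of water lost = 1.537 − 1.064 = 0.473 g → 0.473 / 18.02 = 0.02625 mol H2O
Molar mass of Na2CrO4 = 161.98 g/mol → mol Na2CrO4 = 1.064 / 161.98 = 0.006569
n = 0.02625 / 0.006569 = 4.00 ≈ 4 → Na2CrO4·4H2O

Na2CrO4·4H2O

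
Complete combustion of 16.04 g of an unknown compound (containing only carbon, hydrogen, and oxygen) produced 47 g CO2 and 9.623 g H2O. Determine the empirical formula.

mol C = 47 / 44.01 = 1.068; mass C = 1.068 × 12.01 = 12.83 g
mol H = 2 × (9.623 / 18.02) = 1.068; mass H = 1.068 × 1.008 = 1.077 g
mass O = 16.04 − (13.90) = 2.137 g → mol O = 0.1336
Divide by the smallest (0.1336 mol O): C 7.994, H 7.995, O 1.000
→ C8H8O

C8H8O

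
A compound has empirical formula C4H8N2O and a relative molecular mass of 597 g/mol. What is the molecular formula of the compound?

C24H48N12O6

Empirical-formula mass = 100.12 g/mol
n = 597 / 100.12 = 5.96 ≈ 6
Molecular formula = (C4H8N2O)6 = C24H48N12O6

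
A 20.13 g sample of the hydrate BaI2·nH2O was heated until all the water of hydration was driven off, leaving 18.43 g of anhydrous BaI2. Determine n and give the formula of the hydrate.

BaI2·2H2O

Mass of water lost = 20.13 − 18.43 = 1.7 g → 1.7 / 18.02 = 0.09434 mol H2O
Molar mass of BaI2 = 391.13 g/mol → mol BaI2 = 18.43 / 391.13 = 0.04712
n = 0.09434 / 0.04712 = 2.00 ≈ 2 → BaI2·2H2O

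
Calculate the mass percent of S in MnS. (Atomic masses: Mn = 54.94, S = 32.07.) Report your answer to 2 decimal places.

36.86%

Molar mass = 1(54.94) + 1(32.07) = 87.010 g/mol
Mass of S per mole = 1 × 32.07 = 32.070 g
% S = 32.070 / 87.010 × 100 = 36.86%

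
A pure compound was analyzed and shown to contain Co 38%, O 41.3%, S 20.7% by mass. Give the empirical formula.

CoO4S

Assume 100 g: 38 g Co, 41.3 g O, 20.7 g S.
Moles — Co: 38 / 58.93 = 0.6448 mol; O: 41.3 / 16.00 = 2.581 mol; S: 20.7 / 32.07 = 0.6455 mol
Smallest is Co at 0.6448 mol; normalising gives Co 1.000, O 4.003, S 1.001
≈ 1:4:1 → CoO4S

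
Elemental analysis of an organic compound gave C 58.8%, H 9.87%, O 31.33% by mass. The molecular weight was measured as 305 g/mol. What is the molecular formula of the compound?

C15H30O6

Assume 100 g: 58.8 g C, 9.87 g H, 31.33 g O.
Moles — C: 58.8 / 12.01 = 4.896 mol; H: 9.87 / 1.008 = 9.792 mol; O: 31.33 / 16.00 = 1.958 mol
Ratios (÷ 1.958): C 2.500, H 5.001, O 1.000
Multiply by 2: C 5.00, H 10.00, O 2.00 → C5H10O2
Empirical-formula mass = 102.13 g/mol
n = 305 / 102.13 = 2.99 ≈ 3
Molecular formula = (C5H10O2)×3 = C15H30O6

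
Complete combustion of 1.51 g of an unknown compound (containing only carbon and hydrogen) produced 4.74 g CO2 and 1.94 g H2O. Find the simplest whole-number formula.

mol C = 4.74 / 44.01 = 0.1077; mass C = 0.1077 × 12.01 = 1.294 g
mol H = 2 × (1.94 / 18.02) = 0.2153; mass H = 0.2153 × 1.008 = 0.2170 g
Ratios (÷ 0.1077): C 1.000, H 1.999
≈ 1:2 → CH2

CH2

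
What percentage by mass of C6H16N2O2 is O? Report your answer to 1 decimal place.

21.6%

Molar mass = 6(12.01) + 16(1.008) + 2(14.01) + 2(16.00) = 148.208 g/mol
Mass of O per mole = 2 × 16.00 = 32.000 g
% O = 32.000 / 148.208 × 100 = 21.6%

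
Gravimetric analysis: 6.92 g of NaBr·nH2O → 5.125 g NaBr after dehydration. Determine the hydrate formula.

NaBr·2H2O

Mass of water lost = 6.92 − 5.125 = 1.795 g → 1.795 / 18.02 = 0.09961 mol H2O
Molar mass of NaBr = 102.89 g/mol → mol NaBr = 5.125 / 102.89 = 0.04981
n = 0.09961 / 0.04981 = 2.00 ≈ 2 → NaBr·2H2O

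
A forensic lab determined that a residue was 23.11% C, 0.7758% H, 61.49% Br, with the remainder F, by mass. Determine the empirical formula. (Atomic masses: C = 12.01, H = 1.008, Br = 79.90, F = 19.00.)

Assume 100 g: 23.11 g C, 0.7758 g H, 61.49 g Br, 14.624 g F.
n(C) = 23.11/12.01 = 1.924, n(H) = 0.7758/1.008 = 0.7696, n(Br) = 61.49/79.90 = 0.7696, n(F) = 14.624/19.00 = 0.7697
Divide by the smallest (0.7696 mol Br): C 2.500, H 1.000, Br 1.000, F 1.000
×2: C 5.00, H 2.00, Br 2.00, F 2.00 → C5H2Br2F2

C5H2Br2F2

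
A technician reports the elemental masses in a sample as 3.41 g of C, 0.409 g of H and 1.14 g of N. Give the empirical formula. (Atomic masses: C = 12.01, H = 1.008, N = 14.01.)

C7H10N2

Moles — C: 3.41 / 12.01 = 0.2839 mol; H: 0.409 / 1.008 = 0.4058 mol; N: 1.14 / 14.01 = 0.08137 mol
Smallest is N at 0.08137 mol; normalising gives C 3.489, H 4.987, N 1.000
Scaling by 2: C 6.98, H 9.97, N 2.00 → C7H10N2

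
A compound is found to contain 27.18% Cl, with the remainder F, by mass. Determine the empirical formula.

Assume 100 g: 27.18 g Cl, 72.82 g F.
Cl: 27.18 g ÷ 35.45 g/mol = 0.7667 mol
F: 72.82 g ÷ 19.00 g/mol = 3.833 mol
Divide by the smallest (0.7667 mol Cl): Cl 1.000, F 4.999
→ ClF5

ClF5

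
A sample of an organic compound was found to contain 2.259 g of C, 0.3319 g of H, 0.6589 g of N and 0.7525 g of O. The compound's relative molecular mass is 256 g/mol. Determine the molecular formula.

C12H21N3O3

C: 2.259 g ÷ 12.01 g/mol = 0.1881 mol
H: 0.3319 g ÷ 1.008 g/mol = 0.3293 mol
N: 0.6589 g ÷ 14.01 g/mol = 0.04703 mol
O: 0.7525 g ÷ 16.00 g/mol = 0.04703 mol
Divide by the smallest (0.04703 mol N): C 3.999, H 7.001, N 1.000, O 1.000
≈ 4:7:1:1 → C4H7NO
Empirical-formula mass = 85.11 g/mol
n = 256 / 85.11 = 3.01 ≈ 3
Molecular formula = (C4H7NO)×3 = C12H21N3O3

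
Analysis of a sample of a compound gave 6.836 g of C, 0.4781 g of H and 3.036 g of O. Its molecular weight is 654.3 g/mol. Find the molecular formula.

C: 6.836 g ÷ 12.01 g/mol = 0.5692 mol
H: 0.4781 g ÷ 1.008 g/mol = 0.4743 mol
O: 3.036 g ÷ 16.00 g/mol = 0.1898 mol
Divide by the smallest (0.1898 mol O): C 3.000, H 2.500, O 1.000
Scaling by 2: C 6.00, H 5.00, O 2.00 → C6H5O2
Empirical-formula mass = 109.10 g/mol
n = 654.3 / 109.10 = 6.00 ≈ 6
Molecular formula = (C6H5O2)×6 = C36H30O12

C36H30O12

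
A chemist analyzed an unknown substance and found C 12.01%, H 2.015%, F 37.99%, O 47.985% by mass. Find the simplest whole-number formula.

CH2F2O3

Assume 100 g: 12.01 g C, 2.015 g H, 37.99 g F, 47.985 g O.
Moles — C: 12.01 / 12.01 = 1 mol; H: 2.015 / 1.008 = 1.999 mol; F: 37.99 / 19.00 = 1.999 mol; O: 47.985 / 16.00 = 2.999 mol
Smallest is C at 1 mol; normalising gives C 1.000, H 1.999, F 1.999, O 2.999
→ CH2F2O3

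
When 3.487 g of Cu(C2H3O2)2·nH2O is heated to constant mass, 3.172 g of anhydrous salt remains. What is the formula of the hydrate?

Cu(C2H3O2)2·H2O

Mass of water lost = 3.487 − 3.172 = 0.315 g → 0.315 / 18.02 = 0.01748 mol H2O
Molar mass of Cu(C2H3O2)2 = 181.64 g/mol → mol Cu(C2H3O2)2 = 3.172 / 181.64 = 0.01746
n = 0.01748 / 0.01746 = 1.00 ≈ 1 → Cu(C2H3O2)2·H2O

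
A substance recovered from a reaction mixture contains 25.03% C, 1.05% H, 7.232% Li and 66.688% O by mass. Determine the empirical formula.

C2HLiO4

Assume 100 g: 25.03 g C, 1.05 g H, 7.232 g Li, 66.688 g O.
C: 25.03 g ÷ 12.01 g/mol = 2.084 mol
H: 1.05 g ÷ 1.008 g/mol = 1.042 mol
Li: 7.232 g ÷ 6.94 g/mol = 1.042 mol
O: 66.688 g ÷ 16.00 g/mol = 4.168 mol
Ratios (÷ 1.042): C 2.001, H 1.000, Li 1.000, O 4.001
→ C2HLiO4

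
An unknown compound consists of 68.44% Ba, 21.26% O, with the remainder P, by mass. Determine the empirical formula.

Ba3O8P2

Assume 100 g: 68.44 g Ba, 21.26 g O, 10.3 g P.
n(Ba) = 68.44/137.33 = 0.4984, n(O) = 21.26/16.00 = 1.329, n(P) = 10.3/30.97 = 0.3326
Smallest is P at 0.3326 mol; normalising gives Ba 1.498, O 3.995, P 1.000
×2: Ba 3.00, O 7.99, P 2.00 → Ba3O8P2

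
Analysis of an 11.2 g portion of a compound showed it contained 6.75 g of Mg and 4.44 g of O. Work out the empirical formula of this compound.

MgO

n(Mg) = 6.75/24.31 = 0.2777, n(O) = 4.44/16.00 = 0.2775
Divide by the smallest (0.2775 mol O): Mg 1.001, O 1.000
Ratio ≈ 1:1, so the empirical formula is MgO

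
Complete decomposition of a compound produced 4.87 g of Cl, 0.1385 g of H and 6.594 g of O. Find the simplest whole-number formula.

n(Cl) = 4.87/35.45 = 0.1374, n(H) = 0.1385/1.008 = 0.1374, n(O) = 6.594/16.00 = 0.4121
Smallest is Cl at 0.1374 mol; normalising gives Cl 1.000, H 1.000, O 3.000
≈ 1:1:3 → ClHO3

ClHO3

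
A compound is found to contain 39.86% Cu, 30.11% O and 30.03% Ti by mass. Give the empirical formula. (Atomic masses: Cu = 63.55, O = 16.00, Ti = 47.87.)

CuO3Ti

Assume 100 g: 39.86 g Cu, 30.11 g O, 30.03 g Ti.
Moles — Cu: 39.86 / 63.55 = 0.6272 mol; O: 30.11 / 16.00 = 1.882 mol; Ti: 30.03 / 47.87 = 0.6273 mol
Divide by the smallest (0.6272 mol Cu): Cu 1.000, O 3.000, Ti 1.000
→ CuO3Ti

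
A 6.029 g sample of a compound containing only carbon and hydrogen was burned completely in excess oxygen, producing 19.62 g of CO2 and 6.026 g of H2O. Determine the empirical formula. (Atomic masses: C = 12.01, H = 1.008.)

C2H3

mol C = 19.62 / 44.01 = 0.4458; mass C = 0.4458 × 12.01 = 5.354 g
mol H = 2 × (6.026 / 18.02) = 0.6688; mass H = 0.6688 × 1.008 = 0.6742 g
Divide by the smallest (0.4458 mol C): C 1.000, H 1.500
Multiply by 2: C 2.00, H 3.00 → C2H3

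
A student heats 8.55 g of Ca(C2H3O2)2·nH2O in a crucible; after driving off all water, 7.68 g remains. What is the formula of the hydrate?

Ca(C2H3O2)2·H2O

Mass of water lost = 8.55 − 7.68 = 0.87 g → 0.87 / 18.02 = 0.04828 mol H2O
Molar mass of Ca(C2H3O2)2 = 158.17 g/mol → mol Ca(C2H3O2)2 = 7.68 / 158.17 = 0.04856
n = 0.04828 / 0.04856 = 0.99 ≈ 1 → Ca(C2H3O2)2·H2O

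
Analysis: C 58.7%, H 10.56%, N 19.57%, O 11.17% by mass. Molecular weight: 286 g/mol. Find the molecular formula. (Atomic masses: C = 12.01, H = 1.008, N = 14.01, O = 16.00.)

C14H30N4O2

Assume 100 g: 58.7 g C, 10.56 g H, 19.57 g N, 11.17 g O.
C: 58.7 g ÷ 12.01 g/mol = 4.888 mol
H: 10.56 g ÷ 1.008 g/mol = 10.48 mol
N: 19.57 g ÷ 14.01 g/mol = 1.397 mol
O: 11.17 g ÷ 16.00 g/mol = 0.6981 mol
Ratios (÷ 0.6981): C 7.001, H 15.006, N 2.001, O 1.000
Ratio ≈ 7:15:2:1, so the empirical formula is C7H15N2O
Empirical-formula mass = 143.21 g/mol
n = 286 / 143.21 = 2.00 ≈ 2
Molecular formula = (C7H15N2O)×2 = C14H30N4O2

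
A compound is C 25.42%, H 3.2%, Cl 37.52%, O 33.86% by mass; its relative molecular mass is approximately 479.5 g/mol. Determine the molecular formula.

C10H15Cl5O10

Assume 100 g: 25.42 g C, 3.2 g H, 37.52 g Cl, 33.86 g O.
n(C) = 25.42/12.01 = 2.117, n(H) = 3.2/1.008 = 3.175, n(Cl) = 37.52/35.45 = 1.058, n(O) = 33.86/16.00 = 2.116
Ratios (÷ 1.058): C 2.000, H 2.999, Cl 1.000, O 1.999
Ratio ≈ 2:3:1:2, so the empirical formula is C2H3ClO2
Empirical-formula mass = 94.49 g/mol
n = 479.5 / 94.49 = 5.07 ≈ 5
Molecular formula = (C2H3ClO2)×5 = C10H15Cl5O10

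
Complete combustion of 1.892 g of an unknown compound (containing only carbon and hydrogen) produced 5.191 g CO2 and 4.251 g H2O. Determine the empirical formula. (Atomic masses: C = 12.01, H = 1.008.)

CH4

mol C = 5.191 / 44.01 = 0.1180; mass C = 0.1180 × 12.01 = 1.417 g
mol H = 2 × (4.251 / 18.02) = 0.4718; mass H = 0.4718 × 1.008 = 0.4756 g
Smallest is C at 0.118 mol; normalising gives C 1.000, H 4.000
Ratio ≈ 1:4, so the empirical formula is CH4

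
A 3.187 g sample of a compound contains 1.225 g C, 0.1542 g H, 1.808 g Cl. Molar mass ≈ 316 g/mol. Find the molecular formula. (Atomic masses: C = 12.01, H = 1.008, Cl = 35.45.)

C10H15Cl5

C: 1.225 g ÷ 12.01 g/mol = 0.102 mol
H: 0.1542 g ÷ 1.008 g/mol = 0.153 mol
Cl: 1.808 g ÷ 35.45 g/mol = 0.051 mol
Smallest is Cl at 0.051 mol; normalising gives C 2.000, H 2.999, Cl 1.000
→ C2H3Cl
Empirical-formula mass = 62.49 g/mol
n = 316 / 62.49 = 5.06 ≈ 5
Molecular formula = (C2H3Cl)×5 = C10H15Cl5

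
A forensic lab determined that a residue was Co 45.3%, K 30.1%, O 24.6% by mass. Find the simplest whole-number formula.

Assume 100 g: 45.3 g Co, 30.1 g K, 24.6 g O.
Moles — Co: 45.3 / 58.93 = 0.7687 mol; K: 30.1 / 39.10 = 0.7698 mol; O: 24.6 / 16.00 = 1.538 mol
Smallest is Co at 0.7687 mol; normalising gives Co 1.000, K 1.001, O 2.000
Ratio ≈ 1:1:2, so the empirical formula is CoKO2

CoKO2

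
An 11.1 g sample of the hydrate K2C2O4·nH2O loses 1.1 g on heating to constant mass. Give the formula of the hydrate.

K2C2O4·H2O

Mass of anhydrous K2C2O4 = 11.1 − 1.1 = 10 g
mol H2O = 1.1 / 18.02 = 0.06104
Molar mass of K2C2O4 = 166.22 g/mol → mol K2C2O4 = 10 / 166.22 = 0.06016
n = 0.06104 / 0.06016 = 1.01 ≈ 1 → K2C2O4·H2O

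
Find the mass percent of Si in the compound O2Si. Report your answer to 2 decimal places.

46.75%

Molar mass = 2(16.00) + 1(28.09) = 60.090 g/mol
Mass of Si per mole = 1 × 28.09 = 28.090 g
% Si = 28.090 / 60.090 × 100 = 46.75%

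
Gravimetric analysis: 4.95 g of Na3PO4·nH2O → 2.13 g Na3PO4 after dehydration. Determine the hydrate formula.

Na3PO4·12H2O

Mass of water lost = 4.95 − 2.13 = 2.82 g → 2.82 / 18.02 = 0.1565 mol H2O
Molar mass of Na3PO4 = 163.94 g/mol → mol Na3PO4 = 2.13 / 163.94 = 0.01299
n = 0.1565 / 0.01299 = 12.04 ≈ 12 → Na3PO4·12H2O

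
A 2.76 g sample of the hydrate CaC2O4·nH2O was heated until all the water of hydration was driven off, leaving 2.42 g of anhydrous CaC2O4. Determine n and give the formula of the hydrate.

CaC2O4·H2O

Mass of water lost = 2.76 − 2.42 = 0.34 g → 0.34 / 18.02 = 0.01887 mol H2O
Molar mass of CaC2O4 = 128.10 g/mol → mol CaC2O4 = 2.42 / 128.10 = 0.01889
n = 0.01887 / 0.01889 = 1.00 ≈ 1 → CaC2O4·H2O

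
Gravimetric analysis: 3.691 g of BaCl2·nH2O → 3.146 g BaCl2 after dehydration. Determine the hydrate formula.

BaCl2·2H2O

Mass of water lost = 3.691 − 3.146 = 0.545 g → 0.545 / 18.02 = 0.03024 mol H2O
Molar mass of BaCl2 = 208.23 g/mol → mol BaCl2 = 3.146 / 208.23 = 0.01511
n = 0.03024 / 0.01511 = 2.00 ≈ 2 → BaCl2·2H2O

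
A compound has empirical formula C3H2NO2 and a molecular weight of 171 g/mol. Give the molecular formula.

Empirical-formula mass = 84.06 g/mol
n = 171 / 84.06 = 2.03 ≈ 2
Molecular formula = (C3H2NO2)2 = C6H4N2O4

C6H4N2O4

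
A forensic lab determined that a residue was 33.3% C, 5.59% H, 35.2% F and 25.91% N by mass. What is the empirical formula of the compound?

C3H6F2N2

Assume 100 g: 33.3 g C, 5.59 g H, 35.2 g F, 25.91 g N.
n(C) = 33.3/12.01 = 2.773, n(H) = 5.59/1.008 = 5.546, n(F) = 35.2/19.00 = 1.853, n(N) = 25.91/14.01 = 1.849
Divide by the smallest (1.849 mol N): C 1.499, H 2.999, F 1.002, N 1.000
Scaling by 2: C 3.00, H 6.00, F 2.00, N 2.00 → C3H6F2N2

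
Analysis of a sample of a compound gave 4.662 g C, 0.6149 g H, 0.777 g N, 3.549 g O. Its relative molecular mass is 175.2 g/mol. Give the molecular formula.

C: 4.662 g ÷ 12.01 g/mol = 0.3882 mol
H: 0.6149 g ÷ 1.008 g/mol = 0.61 mol
N: 0.777 g ÷ 14.01 g/mol = 0.05546 mol
O: 3.549 g ÷ 16.00 g/mol = 0.2218 mol
Smallest is N at 0.05546 mol; normalising gives C 6.999, H 10.999, N 1.000, O 3.999
Ratio ≈ 7:11:1:4, so the empirical formula is C7H11NO4
Empirical-formula mass = 173.17 g/mol
n = 175.2 / 173.17 = 1.01 ≈ 1
Molecular formula = empirical formula = C7H11NO4

C7H11NO4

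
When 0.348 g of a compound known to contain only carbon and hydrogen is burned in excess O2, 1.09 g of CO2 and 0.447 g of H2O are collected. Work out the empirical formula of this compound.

CH2

mol C = 1.09 / 44.01 = 0.02477; mass C = 0.02477 × 12.01 = 0.2975 g
mol H = 2 × (0.447 / 18.02) = 0.04961; mass H = 0.04961 × 1.008 = 0.05001 g
Smallest is C at 0.02477 mol; normalising gives C 1.000, H 2.003
≈ 1:2 → CH2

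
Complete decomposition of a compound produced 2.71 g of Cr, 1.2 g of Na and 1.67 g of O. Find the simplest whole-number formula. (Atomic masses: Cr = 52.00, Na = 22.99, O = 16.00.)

CrNaO2

n(Cr) = 2.71/52.00 = 0.05212, n(Na) = 1.2/22.99 = 0.0522, n(O) = 1.67/16.00 = 0.1044
Divide by the smallest (0.05212 mol Cr): Cr 1.000, Na 1.002, O 2.003
→ CrNaO2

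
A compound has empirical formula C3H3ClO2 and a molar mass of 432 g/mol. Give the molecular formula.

Empirical-formula mass = 106.50 g/mol
n = 432 / 106.50 = 4.06 ≈ 4
Molecular formula = (C3H3ClO2)4 = C12H12Cl4O8

C12H12Cl4O8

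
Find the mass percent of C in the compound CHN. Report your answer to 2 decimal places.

44.44%

Molar mass = 1(12.01) + 1(1.008) + 1(14.01) = 27.028 g/mol
Mass of C per mole = 1 × 12.01 = 12.010 g
% C = 12.010 / 27.028 × 100 = 44.44%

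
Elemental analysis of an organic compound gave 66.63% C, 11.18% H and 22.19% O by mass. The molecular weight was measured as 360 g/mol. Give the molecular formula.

C20H40O5

Assume 100 g: 66.63 g C, 11.18 g H, 22.19 g O.
C: 66.63 g ÷ 12.01 g/mol = 5.548 mol
H: 11.18 g ÷ 1.008 g/mol = 11.09 mol
O: 22.19 g ÷ 16.00 g/mol = 1.387 mol
Smallest is O at 1.387 mol; normalising gives C 4.000, H 7.997, O 1.000
→ C4H8O
Empirical-formula mass = 72.10 g/mol
n = 360 / 72.10 = 4.99 ≈ 5
Molecular formula = (C4H8O)×5 = C20H40O5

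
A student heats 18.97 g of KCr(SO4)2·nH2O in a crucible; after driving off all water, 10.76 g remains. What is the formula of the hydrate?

Mass of water lost = 18.97 − 10.76 = 8.21 g → 8.21 / 18.02 = 0.4556 mol H2O
Molar mass of KCr(SO4)2 = 283.24 g/mol → mol KCr(SO4)2 = 10.76 / 283.24 = 0.03799
n = 0.4556 / 0.03799 = 11.99 ≈ 12 → KCr(SO4)2·12H2O

KCr(SO4)2·12H2O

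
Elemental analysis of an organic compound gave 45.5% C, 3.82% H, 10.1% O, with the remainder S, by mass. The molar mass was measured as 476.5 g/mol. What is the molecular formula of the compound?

C18H18O3S6

Assume 100 g: 45.5 g C, 3.82 g H, 10.1 g O, 40.58 g S.
n(C) = 45.5/12.01 = 3.789, n(H) = 3.82/1.008 = 3.79, n(O) = 10.1/16.00 = 0.6312, n(S) = 40.58/32.07 = 1.265
Smallest is O at 0.6312 mol; normalising gives C 6.002, H 6.003, O 1.000, S 2.005
→ C6H6OS2
Empirical-formula mass = 158.25 g/mol
n = 476.5 / 158.25 = 3.01 ≈ 3
Molecular formula = (C6H6OS2)×3 = C18H18O3S6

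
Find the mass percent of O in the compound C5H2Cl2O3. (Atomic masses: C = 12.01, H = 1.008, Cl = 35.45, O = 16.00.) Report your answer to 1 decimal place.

26.5%

Molar mass = 5(12.01) + 2(1.008) + 2(35.45) + 3(16.00) = 180.966 g/mol
Mass of O per mole = 3 × 16.00 = 48.000 g
% O = 48.000 / 180.966 × 100 = 26.5%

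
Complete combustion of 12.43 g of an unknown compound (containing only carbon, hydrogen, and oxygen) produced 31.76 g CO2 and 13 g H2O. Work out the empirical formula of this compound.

mol C = 31.76 / 44.01 = 0.7217; mass C = 0.7217 × 12.01 = 8.667 g
mol H = 2 × (13 / 18.02) = 1.443; mass H = 1.443 × 1.008 = 1.454 g
mass O = 12.43 − (10.12) = 2.309 g → mol O = 0.1443
Ratios (÷ 0.1443): C 5.002, H 10.000, O 1.000
→ C5H10O

C5H10O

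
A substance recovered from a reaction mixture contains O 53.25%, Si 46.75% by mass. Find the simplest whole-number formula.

O2Si

Assume 100 g: 53.25 g O, 46.75 g Si.
O: 53.25 g ÷ 16.00 g/mol = 3.328 mol
Si: 46.75 g ÷ 28.09 g/mol = 1.664 mol
Ratios (÷ 1.664): O 2.000, Si 1.000
→ O2Si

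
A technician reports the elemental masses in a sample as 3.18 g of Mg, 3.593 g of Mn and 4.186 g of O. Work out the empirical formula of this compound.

Mg2MnO4

Mg: 3.18 g ÷ 24.31 g/mol = 0.1308 mol
Mn: 3.593 g ÷ 54.94 g/mol = 0.0654 mol
O: 4.186 g ÷ 16.00 g/mol = 0.2616 mol
Smallest is Mn at 0.0654 mol; normalising gives Mg 2.000, Mn 1.000, O 4.000
Ratio ≈ 2:1:4, so the empirical formula is Mg2MnO4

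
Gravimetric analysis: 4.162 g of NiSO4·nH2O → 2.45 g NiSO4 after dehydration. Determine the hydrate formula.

Mass of water lost = 4.162 − 2.45 = 1.712 g → 1.712 / 18.02 = 0.09501 mol H2O
Molar mass of NiSO4 = 154.76 g/mol → mol NiSO4 = 2.45 / 154.76 = 0.01583
n = 0.09501 / 0.01583 = 6.00 ≈ 6 → NiSO4·6H2O

NiSO4·6H2O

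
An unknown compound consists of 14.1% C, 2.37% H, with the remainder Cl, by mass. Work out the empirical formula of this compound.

Assume 100 g: 14.1 g C, 2.37 g H, 83.53 g Cl.
C: 14.1 g ÷ 12.01 g/mol = 1.174 mol
H: 2.37 g ÷ 1.008 g/mol = 2.351 mol
Cl: 83.53 g ÷ 35.45 g/mol = 2.356 mol
Divide by the smallest (1.174 mol C): C 1.000, H 2.003, Cl 2.007
Ratio ≈ 1:2:2, so the empirical formula is CH2Cl2

CH2Cl2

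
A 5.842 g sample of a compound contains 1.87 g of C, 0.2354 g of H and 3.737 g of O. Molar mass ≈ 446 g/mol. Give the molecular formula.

n(C) = 1.87/12.01 = 0.1557, n(H) = 0.2354/1.008 = 0.2335, n(O) = 3.737/16.00 = 0.2336
Divide by the smallest (0.1557 mol C): C 1.000, H 1.500, O 1.500
Scaling by 2: C 2.00, H 3.00, O 3.00 → C2H3O3
Empirical-formula mass = 75.04 g/mol
n = 446 / 75.04 = 5.94 ≈ 6
Molecular formula = (C2H3O3)×6 = C12H18O18

C12H18O18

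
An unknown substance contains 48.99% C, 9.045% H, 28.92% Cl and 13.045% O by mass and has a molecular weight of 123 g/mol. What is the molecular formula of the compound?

Assume 100 g: 48.99 g C, 9.045 g H, 28.92 g Cl, 13.045 g O.
Moles — C: 48.99 / 12.01 = 4.079 mol; H: 9.045 / 1.008 = 8.973 mol; Cl: 28.92 / 35.45 = 0.8158 mol; O: 13.045 / 16.00 = 0.8153 mol
Smallest is O at 0.8153 mol; normalising gives C 5.003, H 11.006, Cl 1.001, O 1.000
≈ 5:11:1:1 → C5H11ClO
Empirical-formula mass = 122.59 g/mol
n = 123 / 122.59 = 1.00 ≈ 1
Molecular formula = empirical formula = C5H11ClO

C5H11ClO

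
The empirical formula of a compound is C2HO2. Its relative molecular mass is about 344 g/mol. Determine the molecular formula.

C12H6O12

Empirical-formula mass = 57.03 g/mol
n = 344 / 57.03 = 6.03 ≈ 6
Molecular formula = (C2HO2)6 = C12H6O12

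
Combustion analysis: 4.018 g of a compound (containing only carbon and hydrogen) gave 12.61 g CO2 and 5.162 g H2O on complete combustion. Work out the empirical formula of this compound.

mol C = 12.61 / 44.01 = 0.2865; mass C = 0.2865 × 12.01 = 3.441 g
mol H = 2 × (5.162 / 18.02) = 0.5729; mass H = 0.5729 × 1.008 = 0.5775 g
Smallest is C at 0.2865 mol; normalising gives C 1.000, H 2.000
Ratio ≈ 1:2, so the empirical formula is CH2

CH2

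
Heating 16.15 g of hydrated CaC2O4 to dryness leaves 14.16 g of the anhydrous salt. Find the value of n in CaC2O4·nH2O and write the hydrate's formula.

CaC2O4·H2O

Mass of water lost = 16.15 − 14.16 = 1.99 g → 1.99 / 18.02 = 0.1104 mol H2O
Molar mass of CaC2O4 = 128.10 g/mol → mol CaC2O4 = 14.16 / 128.10 = 0.1105
n = 0.1104 / 0.1105 = 1.00 ≈ 1 → CaC2O4·H2O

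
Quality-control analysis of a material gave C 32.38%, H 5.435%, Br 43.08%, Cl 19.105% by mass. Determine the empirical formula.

Assume 100 g: 32.38 g C, 5.435 g H, 43.08 g Br, 19.105 g Cl.
C: 32.38 g ÷ 12.01 g/mol = 2.696 mol
H: 5.435 g ÷ 1.008 g/mol = 5.392 mol
Br: 43.08 g ÷ 79.90 g/mol = 0.5392 mol
Cl: 19.105 g ÷ 35.45 g/mol = 0.5389 mol
Ratios (÷ 0.5389): C 5.003, H 10.005, Br 1.000, Cl 1.000
→ C5H10BrCl

C5H10BrCl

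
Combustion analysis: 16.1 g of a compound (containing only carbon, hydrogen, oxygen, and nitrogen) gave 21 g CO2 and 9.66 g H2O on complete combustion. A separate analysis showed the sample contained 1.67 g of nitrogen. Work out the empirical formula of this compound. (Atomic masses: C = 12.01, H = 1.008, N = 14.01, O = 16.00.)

C4H9NO4

mol C = 21 / 44.01 = 0.4772; mass C = 0.4772 × 12.01 = 5.731 g
mol H = 2 × (9.66 / 18.02) = 1.072; mass H = 1.072 × 1.008 = 1.081 g
mol N = 1.67 / 14.01 = 0.1192
mass O = 16.1 − (8.481) = 7.619 g → mol O = 0.4762
Ratios (÷ 0.1192): C 4.003, H 8.994, N 1.000, O 3.995
≈ 4:9:1:4 → C4H9NO4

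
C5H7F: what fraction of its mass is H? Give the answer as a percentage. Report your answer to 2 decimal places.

8.19%

Molar mass = 5(12.01) + 7(1.008) + 1(19.00) = 86.106 g/mol
Mass of H per mole = 7 × 1.008 = 7.056 g
% H = 7.056 / 86.106 × 100 = 8.19%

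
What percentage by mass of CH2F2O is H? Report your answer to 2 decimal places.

Molar mass = 1(12.01) + 2(1.008) + 2(19.00) + 1(16.00) = 68.026 g/mol
Mass of H per mole = 2 × 1.008 = 2.016 g
% H = 2.016 / 68.026 × 100 = 2.96%

2.96%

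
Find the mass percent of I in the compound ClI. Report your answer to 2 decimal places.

Molar mass = 1(35.45) + 1(126.90) = 162.350 g/mol
Mass of I per mole = 1 × 126.90 = 126.900 g
% I = 126.900 / 162.350 × 100 = 78.16%

78.16%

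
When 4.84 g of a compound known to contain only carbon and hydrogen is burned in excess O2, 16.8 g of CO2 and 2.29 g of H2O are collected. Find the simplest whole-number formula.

C3H2

mol C = 16.8 / 44.01 = 0.3817; mass C = 0.3817 × 12.01 = 4.585 g
mol H = 2 × (2.29 / 18.02) = 0.2542; mass H = 0.2542 × 1.008 = 0.2562 g
Divide by the smallest (0.2542 mol H): C 1.502, H 1.000
Scaling by 2: C 3.00, H 2.00 → C3H2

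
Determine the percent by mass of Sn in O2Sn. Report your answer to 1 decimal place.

78.8%

Molar mass = 2(16.00) + 1(118.71) = 150.710 g/mol
Mass of Sn per mole = 1 × 118.71 = 118.710 g
% Sn = 118.710 / 150.710 × 100 = 78.8%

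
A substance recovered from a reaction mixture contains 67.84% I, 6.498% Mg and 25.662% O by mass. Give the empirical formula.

Assume 100 g: 67.84 g I, 6.498 g Mg, 25.662 g O.
I: 67.84 g ÷ 126.90 g/mol = 0.5346 mol
Mg: 6.498 g ÷ 24.31 g/mol = 0.2673 mol
O: 25.662 g ÷ 16.00 g/mol = 1.604 mol
Smallest is Mg at 0.2673 mol; normalising gives I 2.000, Mg 1.000, O 6.000
Ratio ≈ 2:1:6, so the empirical formula is I2MgO6

I2MgO6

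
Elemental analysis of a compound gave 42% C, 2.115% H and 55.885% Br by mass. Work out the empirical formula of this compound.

Assume 100 g: 42 g C, 2.115 g H, 55.885 g Br.
Moles — C: 42 / 12.01 = 3.497 mol; H: 2.115 / 1.008 = 2.098 mol; Br: 55.885 / 79.90 = 0.6994 mol
Divide by the smallest (0.6994 mol Br): C 5.000, H 3.000, Br 1.000
→ C5H3Br

C5H3Br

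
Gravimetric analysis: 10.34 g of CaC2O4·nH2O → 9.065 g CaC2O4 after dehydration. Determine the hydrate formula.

CaC2O4·H2O

Mass of water lost = 10.34 − 9.065 = 1.275 g → 1.275 / 18.02 = 0.07075 mol H2O
Molar mass of CaC2O4 = 128.10 g/mol → mol CaC2O4 = 9.065 / 128.10 = 0.07077
n = 0.07075 / 0.07077 = 1.00 ≈ 1 → CaC2O4·H2O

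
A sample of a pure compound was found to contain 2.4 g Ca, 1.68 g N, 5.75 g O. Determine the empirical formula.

CaN2O6

Ca: 2.4 g ÷ 40.08 g/mol = 0.05988 mol
N: 1.68 g ÷ 14.01 g/mol = 0.1199 mol
O: 5.75 g ÷ 16.00 g/mol = 0.3594 mol
Smallest is Ca at 0.05988 mol; normalising gives Ca 1.000, N 2.003, O 6.002
≈ 1:2:6 → CaN2O6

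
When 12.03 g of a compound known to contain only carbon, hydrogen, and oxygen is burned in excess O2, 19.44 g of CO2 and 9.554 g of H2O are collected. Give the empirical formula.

C5H12O4

mol C = 19.44 / 44.01 = 0.4417; mass C = 0.4417 × 12.01 = 5.305 g
mol H = 2 × (9.554 / 18.02) = 1.060; mass H = 1.060 × 1.008 = 1.069 g
mass O = 12.03 − (6.374) = 5.656 g → mol O = 0.3535
Divide by the smallest (0.3535 mol O): C 1.250, H 3.000, O 1.000
Scaling by 4: C 5.00, H 12.00, O 4.00 → C5H12O4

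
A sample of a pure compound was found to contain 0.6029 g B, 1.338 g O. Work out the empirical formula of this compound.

B2O3

B: 0.6029 g ÷ 10.81 g/mol = 0.05577 mol
O: 1.338 g ÷ 16.00 g/mol = 0.08363 mol
Ratios (÷ 0.05577): B 1.000, O 1.499
Multiply by 2: B 2.00, O 3.00 → B2O3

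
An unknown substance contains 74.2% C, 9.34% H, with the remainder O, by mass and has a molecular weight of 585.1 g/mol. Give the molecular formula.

Assume 100 g: 74.2 g C, 9.34 g H, 16.46 g O.
n(C) = 74.2/12.01 = 6.178, n(H) = 9.34/1.008 = 9.266, n(O) = 16.46/16.00 = 1.029
Smallest is O at 1.029 mol; normalising gives C 6.006, H 9.007, O 1.000
≈ 6:9:1 → C6H9O
Empirical-formula mass = 97.13 g/mol
n = 585.1 / 97.13 = 6.02 ≈ 6
Molecular formula = (C6H9O)×6 = C36H54O6

C36H54O6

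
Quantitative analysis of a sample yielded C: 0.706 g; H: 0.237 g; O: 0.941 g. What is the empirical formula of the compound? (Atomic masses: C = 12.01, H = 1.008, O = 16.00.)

CH4O

n(C) = 0.706/12.01 = 0.05878, n(H) = 0.237/1.008 = 0.2351, n(O) = 0.941/16.00 = 0.05881
Ratios (÷ 0.05878): C 1.000, H 4.000, O 1.000
Ratio ≈ 1:4:1, so the empirical formula is CH4O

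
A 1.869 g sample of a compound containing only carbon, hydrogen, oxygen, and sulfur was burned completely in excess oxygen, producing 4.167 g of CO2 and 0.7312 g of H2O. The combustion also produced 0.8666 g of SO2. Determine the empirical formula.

C7H6OS

mol C = 4.167 / 44.01 = 0.09468; mass C = 0.09468 × 12.01 = 1.137 g
mol H = 2 × (0.7312 / 18.02) = 0.08115; mass H = 0.08115 × 1.008 = 0.08180 g
mol S = 0.8666 / 64.07 = 0.01353; mass S = 0.4338 g
mass O = 1.869 − (1.653) = 0.2163 g → mol O = 0.01352
Ratios (÷ 0.01352): C 7.004, H 6.004, O 1.000, S 1.001
→ C7H6OS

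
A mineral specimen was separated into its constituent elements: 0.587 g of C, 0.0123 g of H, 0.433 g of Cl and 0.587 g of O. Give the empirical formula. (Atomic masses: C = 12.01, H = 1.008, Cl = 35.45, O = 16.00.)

n(C) = 0.587/12.01 = 0.04888, n(H) = 0.0123/1.008 = 0.0122, n(Cl) = 0.433/35.45 = 0.01221, n(O) = 0.587/16.00 = 0.03669
Divide by the smallest (0.0122 mol H): C 4.005, H 1.000, Cl 1.001, O 3.007
Ratio ≈ 4:1:1:3, so the empirical formula is C4HClO3

C4HClO3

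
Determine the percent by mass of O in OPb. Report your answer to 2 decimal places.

7.17%

Molar mass = 1(16.00) + 1(207.2) = 223.200 g/mol
Mass of O per mole = 1 × 16.00 = 16.000 g
% O = 16.000 / 223.200 × 100 = 7.17%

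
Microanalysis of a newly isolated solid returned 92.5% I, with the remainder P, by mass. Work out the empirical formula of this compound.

Assume 100 g: 92.5 g I, 7.5 g P.
n(I) = 92.5/126.90 = 0.7289, n(P) = 7.5/30.97 = 0.2422
Ratios (÷ 0.2422): I 3.010, P 1.000
Ratio ≈ 3:1, so the empirical formula is I3P

I3P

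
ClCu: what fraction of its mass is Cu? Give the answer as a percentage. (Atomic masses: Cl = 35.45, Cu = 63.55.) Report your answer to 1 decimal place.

64.2%

Molar mass = 1(35.45) + 1(63.55) = 99.000 g/mol
Mass of Cu per mole = 1 × 63.55 = 63.550 g
% Cu = 63.550 / 99.000 × 100 = 64.2%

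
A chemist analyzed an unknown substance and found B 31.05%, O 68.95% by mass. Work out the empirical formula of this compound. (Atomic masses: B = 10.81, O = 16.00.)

B2O3

Assume 100 g: 31.05 g B, 68.95 g O.
n(B) = 31.05/10.81 = 2.872, n(O) = 68.95/16.00 = 4.309
Smallest is B at 2.872 mol; normalising gives B 1.000, O 1.500
Multiply by 2: B 2.00, O 3.00 → B2O3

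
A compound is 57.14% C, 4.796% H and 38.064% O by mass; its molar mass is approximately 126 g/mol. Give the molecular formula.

C6H6O3

Assume 100 g: 57.14 g C, 4.796 g H, 38.064 g O.
Moles — C: 57.14 / 12.01 = 4.758 mol; H: 4.796 / 1.008 = 4.758 mol; O: 38.064 / 16.00 = 2.379 mol
Smallest is O at 2.379 mol; normalising gives C 2.000, H 2.000, O 1.000
→ C2H2O
Empirical-formula mass = 42.04 g/mol
n = 126 / 42.04 = 3.00 ≈ 3
Molecular formula = (C2H2O)×3 = C6H6O3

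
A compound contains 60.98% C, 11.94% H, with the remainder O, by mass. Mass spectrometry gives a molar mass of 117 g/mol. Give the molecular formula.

C6H14O2

Assume 100 g: 60.98 g C, 11.94 g H, 27.08 g O.
Moles — C: 60.98 / 12.01 = 5.077 mol; H: 11.94 / 1.008 = 11.85 mol; O: 27.08 / 16.00 = 1.692 mol
Divide by the smallest (1.692 mol O): C 3.000, H 6.999, O 1.000
≈ 3:7:1 → C3H7O
Empirical-formula mass = 59.09 g/mol
n = 117 / 59.09 = 1.98 ≈ 2
Molecular formula = (C3H7O)×2 = C6H14O2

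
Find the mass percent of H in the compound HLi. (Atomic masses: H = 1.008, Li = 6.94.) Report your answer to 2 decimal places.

12.68%

Molar mass = 1(1.008) + 1(6.94) = 7.948 g/mol
Mass of H per mole = 1 × 1.008 = 1.008 g
% H = 1.008 / 7.948 × 100 = 12.68%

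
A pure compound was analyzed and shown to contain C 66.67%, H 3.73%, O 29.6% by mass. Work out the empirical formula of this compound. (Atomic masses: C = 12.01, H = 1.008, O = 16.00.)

C3H2O

Assume 100 g: 66.67 g C, 3.73 g H, 29.6 g O.
Moles — C: 66.67 / 12.01 = 5.551 mol; H: 3.73 / 1.008 = 3.7 mol; O: 29.6 / 16.00 = 1.85 mol
Divide by the smallest (1.85 mol O): C 3.001, H 2.000, O 1.000
≈ 3:2:1 → C3H2O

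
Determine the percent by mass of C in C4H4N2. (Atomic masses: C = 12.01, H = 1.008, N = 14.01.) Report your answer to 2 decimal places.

Molar mass = 4(12.01) + 4(1.008) + 2(14.01) = 80.092 g/mol
Mass of C per mole = 4 × 12.01 = 48.040 g
% C = 48.040 / 80.092 × 100 = 59.98%

59.98%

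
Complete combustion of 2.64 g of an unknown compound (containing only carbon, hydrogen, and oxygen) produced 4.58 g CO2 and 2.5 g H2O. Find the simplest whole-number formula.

C3H8O2

mol C = 4.58 / 44.01 = 0.1041; mass C = 0.1041 × 12.01 = 1.250 g
mol H = 2 × (2.5 / 18.02) = 0.2775; mass H = 0.2775 × 1.008 = 0.2797 g
mass O = 2.64 − (1.530) = 1.110 g → mol O = 0.06940
Ratios (÷ 0.0694): C 1.499, H 3.998, O 1.000
Multiply by 2: C 3.00, H 8.00, O 2.00 → C3H8O2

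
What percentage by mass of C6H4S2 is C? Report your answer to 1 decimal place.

51.4%

Molar mass = 6(12.01) + 4(1.008) + 2(32.07) = 140.232 g/mol
Mass of C per mole = 6 × 12.01 = 72.060 g
% C = 72.060 / 140.232 × 100 = 51.4%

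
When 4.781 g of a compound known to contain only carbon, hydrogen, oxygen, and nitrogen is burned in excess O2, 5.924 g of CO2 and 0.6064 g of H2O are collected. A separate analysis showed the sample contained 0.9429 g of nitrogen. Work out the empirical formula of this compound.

mol C = 5.924 / 44.01 = 0.1346; mass C = 0.1346 × 12.01 = 1.617 g
mol H = 2 × (0.6064 / 18.02) = 0.06730; mass H = 0.06730 × 1.008 = 0.06784 g
mol N = 0.9429 / 14.01 = 0.06730
mass O = 4.781 − (2.627) = 2.154 g → mol O = 0.1346
Ratios (÷ 0.0673): C 2.000, H 1.000, N 1.000, O 2.000
→ C2HNO2

C2HNO2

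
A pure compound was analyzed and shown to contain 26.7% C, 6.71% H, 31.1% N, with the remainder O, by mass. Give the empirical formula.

Assume 100 g: 26.7 g C, 6.71 g H, 31.1 g N, 35.49 g O.
n(C) = 26.7/12.01 = 2.223, n(H) = 6.71/1.008 = 6.657, n(N) = 31.1/14.01 = 2.22, n(O) = 35.49/16.00 = 2.218
Smallest is O at 2.218 mol; normalising gives C 1.002, H 3.001, N 1.001, O 1.000
→ CH3NO

CH3NO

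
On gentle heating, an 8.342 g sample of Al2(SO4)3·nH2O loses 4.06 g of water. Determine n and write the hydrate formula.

Mass of anhydrous Al2(SO4)3 = 8.342 − 4.06 = 4.282 g
mol H2O = 4.06 / 18.02 = 0.2253
Molar mass of Al2(SO4)3 = 342.17 g/mol → mol Al2(SO4)3 = 4.282 / 342.17 = 0.01251
n = 0.2253 / 0.01251 = 18.00 ≈ 18 → Al2(SO4)3·18H2O

Al2(SO4)3·18H2O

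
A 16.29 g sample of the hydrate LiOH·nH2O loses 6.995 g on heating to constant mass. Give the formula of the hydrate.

Mass of anhydrous LiOH = 16.29 − 6.995 = 9.295 g
mol H2O = 6.995 / 18.02 = 0.3882
Molar mass of LiOH = 23.95 g/mol → mol LiOH = 9.295 / 23.95 = 0.3881
n = 0.3882 / 0.3881 = 1.00 ≈ 1 → LiOH·H2O

LiOH·H2O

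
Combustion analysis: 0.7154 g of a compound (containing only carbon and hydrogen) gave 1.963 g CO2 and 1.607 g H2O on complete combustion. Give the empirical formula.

CH4

mol C = 1.963 / 44.01 = 0.04460; mass C = 0.04460 × 12.01 = 0.5357 g
mol H = 2 × (1.607 / 18.02) = 0.1784; mass H = 0.1784 × 1.008 = 0.1798 g
Ratios (÷ 0.0446): C 1.000, H 3.999
Ratio ≈ 1:4, so the empirical formula is CH4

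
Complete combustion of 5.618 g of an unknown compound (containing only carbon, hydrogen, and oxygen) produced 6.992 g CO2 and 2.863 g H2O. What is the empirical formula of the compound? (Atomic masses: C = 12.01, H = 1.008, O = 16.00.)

mol C = 6.992 / 44.01 = 0.1589; mass C = 0.1589 × 12.01 = 1.908 g
mol H = 2 × (2.863 / 18.02) = 0.3178; mass H = 0.3178 × 1.008 = 0.3203 g
mass O = 5.618 − (2.228) = 3.390 g → mol O = 0.2119
Divide by the smallest (0.1589 mol C): C 1.000, H 2.000, O 1.333
×3: C 3.00, H 6.00, O 4.00 → C3H6O4

C3H6O4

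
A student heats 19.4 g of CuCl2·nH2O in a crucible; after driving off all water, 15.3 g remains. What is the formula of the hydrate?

Mass of water lost = 19.4 − 15.3 = 4.1 g → 4.1 / 18.02 = 0.2275 mol H2O
Molar mass of CuCl2 = 134.45 g/mol → mol CuCl2 = 15.3 / 134.45 = 0.1138
n = 0.2275 / 0.1138 = 2.00 ≈ 2 → CuCl2·2H2O

CuCl2·2H2O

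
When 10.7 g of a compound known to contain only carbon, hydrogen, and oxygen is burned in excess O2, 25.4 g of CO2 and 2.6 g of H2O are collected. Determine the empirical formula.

C8H4O3

mol C = 25.4 / 44.01 = 0.5771; mass C = 0.5771 × 12.01 = 6.931 g
mol H = 2 × (2.6 / 18.02) = 0.2886; mass H = 0.2886 × 1.008 = 0.2909 g
mass O = 10.7 − (7.222) = 3.478 g → mol O = 0.2174
Smallest is O at 0.2174 mol; normalising gives C 2.655, H 1.328, O 1.000
Multiply by 3: C 7.97, H 3.98, O 3.00 → C8H4O3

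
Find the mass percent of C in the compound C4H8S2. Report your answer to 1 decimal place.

Molar mass = 4(12.01) + 8(1.008) + 2(32.07) = 120.244 g/mol
Mass of C per mole = 4 × 12.01 = 48.040 g
% C = 48.040 / 120.244 × 100 = 40.0%

40.0%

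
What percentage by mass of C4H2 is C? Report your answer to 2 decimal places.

Molar mass = 4(12.01) + 2(1.008) = 50.056 g/mol
Mass of C per mole = 4 × 12.01 = 48.040 g
% C = 48.040 / 50.056 × 100 = 95.97%

95.97%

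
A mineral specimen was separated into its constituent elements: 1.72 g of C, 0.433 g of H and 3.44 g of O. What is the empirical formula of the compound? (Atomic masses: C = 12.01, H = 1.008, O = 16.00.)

C: 1.72 g ÷ 12.01 g/mol = 0.1432 mol
H: 0.433 g ÷ 1.008 g/mol = 0.4296 mol
O: 3.44 g ÷ 16.00 g/mol = 0.215 mol
Smallest is C at 0.1432 mol; normalising gives C 1.000, H 2.999, O 1.501
Scaling by 2: C 2.00, H 6.00, O 3.00 → C2H6O3

C2H6O3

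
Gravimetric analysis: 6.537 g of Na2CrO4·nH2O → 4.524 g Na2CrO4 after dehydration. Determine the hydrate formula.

Mass of water lost = 6.537 − 4.524 = 2.013 g → 2.013 / 18.02 = 0.1117 mol H2O
Molar mass of Na2CrO4 = 161.98 g/mol → mol Na2CrO4 = 4.524 / 161.98 = 0.02793
n = 0.1117 / 0.02793 = 4.00 ≈ 4 → Na2CrO4·4H2O

Na2CrO4·4H2O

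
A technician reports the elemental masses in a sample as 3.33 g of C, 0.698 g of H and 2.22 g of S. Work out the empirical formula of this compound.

C4H10S

n(C) = 3.33/12.01 = 0.2773, n(H) = 0.698/1.008 = 0.6925, n(S) = 2.22/32.07 = 0.06922
Smallest is S at 0.06922 mol; normalising gives C 4.005, H 10.003, S 1.000
≈ 4:10:1 → C4H10S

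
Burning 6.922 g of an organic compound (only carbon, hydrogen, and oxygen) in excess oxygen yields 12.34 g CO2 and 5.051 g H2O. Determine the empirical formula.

C3H6O2

mol C = 12.34 / 44.01 = 0.2804; mass C = 0.2804 × 12.01 = 3.367 g
mol H = 2 × (5.051 / 18.02) = 0.5606; mass H = 0.5606 × 1.008 = 0.5651 g
mass O = 6.922 − (3.933) = 2.989 g → mol O = 0.1868
Smallest is O at 0.1868 mol; normalising gives C 1.501, H 3.000, O 1.000
×2: C 3.00, H 6.00, O 2.00 → C3H6O2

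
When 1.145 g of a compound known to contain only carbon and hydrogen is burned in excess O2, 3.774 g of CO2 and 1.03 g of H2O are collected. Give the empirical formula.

mol C = 3.774 / 44.01 = 0.08575; mass C = 0.08575 × 12.01 = 1.030 g
mol H = 2 × (1.03 / 18.02) = 0.1143; mass H = 0.1143 × 1.008 = 0.1152 g
Divide by the smallest (0.08575 mol C): C 1.000, H 1.333
Multiply by 3: C 3.00, H 4.00 → C3H4

C3H4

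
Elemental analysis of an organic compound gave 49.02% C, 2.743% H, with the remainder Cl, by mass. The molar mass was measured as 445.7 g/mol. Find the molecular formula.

Assume 100 g: 49.02 g C, 2.743 g H, 48.237 g Cl.
n(C) = 49.02/12.01 = 4.082, n(H) = 2.743/1.008 = 2.721, n(Cl) = 48.237/35.45 = 1.361
Divide by the smallest (1.361 mol Cl): C 3.000, H 2.000, Cl 1.000
≈ 3:2:1 → C3H2Cl
Empirical-formula mass = 73.50 g/mol
n = 445.7 / 73.50 = 6.06 ≈ 6
Molecular formula = (C3H2Cl)×6 = C18H12Cl6

C18H12Cl6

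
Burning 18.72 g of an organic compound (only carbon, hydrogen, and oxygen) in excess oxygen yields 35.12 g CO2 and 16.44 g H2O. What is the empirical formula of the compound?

mol C = 35.12 / 44.01 = 0.7980; mass C = 0.7980 × 12.01 = 9.584 g
mol H = 2 × (16.44 / 18.02) = 1.825; mass H = 1.825 × 1.008 = 1.839 g
mass O = 18.72 − (11.42) = 7.297 g → mol O = 0.4560
Ratios (÷ 0.456): C 1.750, H 4.001, O 1.000
Scaling by 4: C 7.00, H 16.00, O 4.00 → C7H16O4

C7H16O4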